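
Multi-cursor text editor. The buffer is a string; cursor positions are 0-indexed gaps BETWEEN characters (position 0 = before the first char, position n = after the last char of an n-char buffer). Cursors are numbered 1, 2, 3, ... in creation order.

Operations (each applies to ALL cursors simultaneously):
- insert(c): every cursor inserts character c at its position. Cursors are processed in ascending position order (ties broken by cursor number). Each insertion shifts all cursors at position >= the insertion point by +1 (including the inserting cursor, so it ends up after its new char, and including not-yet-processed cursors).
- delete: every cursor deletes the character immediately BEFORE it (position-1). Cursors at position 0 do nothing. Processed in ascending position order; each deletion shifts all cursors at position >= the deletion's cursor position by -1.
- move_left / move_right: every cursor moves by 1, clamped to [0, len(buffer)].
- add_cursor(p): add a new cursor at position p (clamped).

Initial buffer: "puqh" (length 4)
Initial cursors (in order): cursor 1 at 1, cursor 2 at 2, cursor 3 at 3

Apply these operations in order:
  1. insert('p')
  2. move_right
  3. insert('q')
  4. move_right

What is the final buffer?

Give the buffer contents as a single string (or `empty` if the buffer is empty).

Answer: ppuqpqqphq

Derivation:
After op 1 (insert('p')): buffer="ppupqph" (len 7), cursors c1@2 c2@4 c3@6, authorship .1.2.3.
After op 2 (move_right): buffer="ppupqph" (len 7), cursors c1@3 c2@5 c3@7, authorship .1.2.3.
After op 3 (insert('q')): buffer="ppuqpqqphq" (len 10), cursors c1@4 c2@7 c3@10, authorship .1.12.23.3
After op 4 (move_right): buffer="ppuqpqqphq" (len 10), cursors c1@5 c2@8 c3@10, authorship .1.12.23.3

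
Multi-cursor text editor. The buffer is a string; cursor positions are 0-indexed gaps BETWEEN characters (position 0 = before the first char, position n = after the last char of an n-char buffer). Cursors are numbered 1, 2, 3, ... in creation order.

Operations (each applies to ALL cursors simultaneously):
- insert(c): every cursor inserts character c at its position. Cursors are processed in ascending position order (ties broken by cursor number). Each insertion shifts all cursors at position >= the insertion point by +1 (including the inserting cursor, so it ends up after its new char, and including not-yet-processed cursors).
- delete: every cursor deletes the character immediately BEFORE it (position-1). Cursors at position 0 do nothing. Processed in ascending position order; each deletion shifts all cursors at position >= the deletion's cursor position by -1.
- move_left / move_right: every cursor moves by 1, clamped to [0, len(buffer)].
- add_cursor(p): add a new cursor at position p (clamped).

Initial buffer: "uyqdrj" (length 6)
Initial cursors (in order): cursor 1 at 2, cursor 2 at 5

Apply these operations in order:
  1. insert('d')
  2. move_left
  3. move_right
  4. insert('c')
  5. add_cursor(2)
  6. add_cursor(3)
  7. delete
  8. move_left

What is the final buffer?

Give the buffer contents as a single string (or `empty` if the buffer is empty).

After op 1 (insert('d')): buffer="uydqdrdj" (len 8), cursors c1@3 c2@7, authorship ..1...2.
After op 2 (move_left): buffer="uydqdrdj" (len 8), cursors c1@2 c2@6, authorship ..1...2.
After op 3 (move_right): buffer="uydqdrdj" (len 8), cursors c1@3 c2@7, authorship ..1...2.
After op 4 (insert('c')): buffer="uydcqdrdcj" (len 10), cursors c1@4 c2@9, authorship ..11...22.
After op 5 (add_cursor(2)): buffer="uydcqdrdcj" (len 10), cursors c3@2 c1@4 c2@9, authorship ..11...22.
After op 6 (add_cursor(3)): buffer="uydcqdrdcj" (len 10), cursors c3@2 c4@3 c1@4 c2@9, authorship ..11...22.
After op 7 (delete): buffer="uqdrdj" (len 6), cursors c1@1 c3@1 c4@1 c2@5, authorship ....2.
After op 8 (move_left): buffer="uqdrdj" (len 6), cursors c1@0 c3@0 c4@0 c2@4, authorship ....2.

Answer: uqdrdj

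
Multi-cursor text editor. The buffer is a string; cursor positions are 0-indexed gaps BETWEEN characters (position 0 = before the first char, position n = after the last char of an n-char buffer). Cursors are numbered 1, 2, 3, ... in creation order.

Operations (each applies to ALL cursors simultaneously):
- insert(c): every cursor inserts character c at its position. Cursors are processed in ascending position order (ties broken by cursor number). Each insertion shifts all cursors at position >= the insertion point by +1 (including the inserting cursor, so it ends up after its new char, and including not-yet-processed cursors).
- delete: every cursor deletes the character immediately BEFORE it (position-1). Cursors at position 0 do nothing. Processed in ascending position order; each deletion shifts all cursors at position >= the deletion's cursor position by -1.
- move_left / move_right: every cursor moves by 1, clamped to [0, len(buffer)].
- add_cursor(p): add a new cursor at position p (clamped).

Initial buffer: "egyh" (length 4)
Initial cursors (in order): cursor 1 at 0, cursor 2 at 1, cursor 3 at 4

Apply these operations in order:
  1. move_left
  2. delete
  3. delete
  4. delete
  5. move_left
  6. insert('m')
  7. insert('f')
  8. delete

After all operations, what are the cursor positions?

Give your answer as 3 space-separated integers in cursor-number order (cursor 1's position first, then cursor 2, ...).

Answer: 3 3 3

Derivation:
After op 1 (move_left): buffer="egyh" (len 4), cursors c1@0 c2@0 c3@3, authorship ....
After op 2 (delete): buffer="egh" (len 3), cursors c1@0 c2@0 c3@2, authorship ...
After op 3 (delete): buffer="eh" (len 2), cursors c1@0 c2@0 c3@1, authorship ..
After op 4 (delete): buffer="h" (len 1), cursors c1@0 c2@0 c3@0, authorship .
After op 5 (move_left): buffer="h" (len 1), cursors c1@0 c2@0 c3@0, authorship .
After op 6 (insert('m')): buffer="mmmh" (len 4), cursors c1@3 c2@3 c3@3, authorship 123.
After op 7 (insert('f')): buffer="mmmfffh" (len 7), cursors c1@6 c2@6 c3@6, authorship 123123.
After op 8 (delete): buffer="mmmh" (len 4), cursors c1@3 c2@3 c3@3, authorship 123.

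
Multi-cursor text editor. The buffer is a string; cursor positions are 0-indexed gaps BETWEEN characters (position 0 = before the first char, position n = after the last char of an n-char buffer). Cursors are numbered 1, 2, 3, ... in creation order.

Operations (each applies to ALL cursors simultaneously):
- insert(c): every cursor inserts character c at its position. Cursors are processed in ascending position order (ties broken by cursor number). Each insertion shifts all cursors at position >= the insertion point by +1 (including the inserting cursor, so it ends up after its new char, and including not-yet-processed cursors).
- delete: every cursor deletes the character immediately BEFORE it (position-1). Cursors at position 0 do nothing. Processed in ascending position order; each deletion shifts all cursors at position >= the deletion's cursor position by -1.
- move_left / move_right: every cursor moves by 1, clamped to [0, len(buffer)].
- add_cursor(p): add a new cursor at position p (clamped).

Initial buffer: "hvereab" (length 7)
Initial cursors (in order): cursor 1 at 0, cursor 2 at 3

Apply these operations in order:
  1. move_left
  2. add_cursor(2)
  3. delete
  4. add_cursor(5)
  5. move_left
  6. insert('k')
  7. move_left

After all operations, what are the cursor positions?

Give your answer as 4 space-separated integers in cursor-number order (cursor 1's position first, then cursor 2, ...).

Answer: 2 2 2 7

Derivation:
After op 1 (move_left): buffer="hvereab" (len 7), cursors c1@0 c2@2, authorship .......
After op 2 (add_cursor(2)): buffer="hvereab" (len 7), cursors c1@0 c2@2 c3@2, authorship .......
After op 3 (delete): buffer="ereab" (len 5), cursors c1@0 c2@0 c3@0, authorship .....
After op 4 (add_cursor(5)): buffer="ereab" (len 5), cursors c1@0 c2@0 c3@0 c4@5, authorship .....
After op 5 (move_left): buffer="ereab" (len 5), cursors c1@0 c2@0 c3@0 c4@4, authorship .....
After op 6 (insert('k')): buffer="kkkereakb" (len 9), cursors c1@3 c2@3 c3@3 c4@8, authorship 123....4.
After op 7 (move_left): buffer="kkkereakb" (len 9), cursors c1@2 c2@2 c3@2 c4@7, authorship 123....4.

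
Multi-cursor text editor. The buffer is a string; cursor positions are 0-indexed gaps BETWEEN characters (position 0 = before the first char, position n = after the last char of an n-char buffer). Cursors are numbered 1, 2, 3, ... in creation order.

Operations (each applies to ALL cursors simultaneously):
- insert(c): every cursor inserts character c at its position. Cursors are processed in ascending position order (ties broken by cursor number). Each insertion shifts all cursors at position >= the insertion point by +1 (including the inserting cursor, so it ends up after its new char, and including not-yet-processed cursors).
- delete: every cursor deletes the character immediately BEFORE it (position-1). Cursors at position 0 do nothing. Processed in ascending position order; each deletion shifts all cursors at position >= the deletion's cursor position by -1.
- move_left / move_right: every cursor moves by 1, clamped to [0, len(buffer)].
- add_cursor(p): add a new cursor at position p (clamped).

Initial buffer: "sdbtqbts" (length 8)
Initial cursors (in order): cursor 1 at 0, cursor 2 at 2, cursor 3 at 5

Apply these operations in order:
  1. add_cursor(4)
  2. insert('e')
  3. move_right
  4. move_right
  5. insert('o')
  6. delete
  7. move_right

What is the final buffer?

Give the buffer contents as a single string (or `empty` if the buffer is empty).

After op 1 (add_cursor(4)): buffer="sdbtqbts" (len 8), cursors c1@0 c2@2 c4@4 c3@5, authorship ........
After op 2 (insert('e')): buffer="esdebteqebts" (len 12), cursors c1@1 c2@4 c4@7 c3@9, authorship 1..2..4.3...
After op 3 (move_right): buffer="esdebteqebts" (len 12), cursors c1@2 c2@5 c4@8 c3@10, authorship 1..2..4.3...
After op 4 (move_right): buffer="esdebteqebts" (len 12), cursors c1@3 c2@6 c4@9 c3@11, authorship 1..2..4.3...
After op 5 (insert('o')): buffer="esdoebtoeqeobtos" (len 16), cursors c1@4 c2@8 c4@12 c3@15, authorship 1..12..24.34..3.
After op 6 (delete): buffer="esdebteqebts" (len 12), cursors c1@3 c2@6 c4@9 c3@11, authorship 1..2..4.3...
After op 7 (move_right): buffer="esdebteqebts" (len 12), cursors c1@4 c2@7 c4@10 c3@12, authorship 1..2..4.3...

Answer: esdebteqebts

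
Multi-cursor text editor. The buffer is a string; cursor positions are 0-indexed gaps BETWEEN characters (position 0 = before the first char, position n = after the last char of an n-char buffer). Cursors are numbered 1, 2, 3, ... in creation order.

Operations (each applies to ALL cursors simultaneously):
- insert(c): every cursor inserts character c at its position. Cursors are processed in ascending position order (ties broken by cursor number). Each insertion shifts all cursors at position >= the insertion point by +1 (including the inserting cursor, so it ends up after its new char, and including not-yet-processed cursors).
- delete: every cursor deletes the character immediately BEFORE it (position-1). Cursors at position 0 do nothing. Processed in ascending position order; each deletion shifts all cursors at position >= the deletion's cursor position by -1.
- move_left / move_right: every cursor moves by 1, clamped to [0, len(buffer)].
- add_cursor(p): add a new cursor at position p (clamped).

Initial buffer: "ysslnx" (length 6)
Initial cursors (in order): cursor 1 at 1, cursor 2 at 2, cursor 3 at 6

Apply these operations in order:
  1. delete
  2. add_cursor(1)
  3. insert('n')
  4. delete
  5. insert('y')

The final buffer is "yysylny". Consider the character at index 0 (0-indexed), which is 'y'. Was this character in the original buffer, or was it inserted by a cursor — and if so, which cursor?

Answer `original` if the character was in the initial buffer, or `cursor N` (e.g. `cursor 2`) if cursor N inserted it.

After op 1 (delete): buffer="sln" (len 3), cursors c1@0 c2@0 c3@3, authorship ...
After op 2 (add_cursor(1)): buffer="sln" (len 3), cursors c1@0 c2@0 c4@1 c3@3, authorship ...
After op 3 (insert('n')): buffer="nnsnlnn" (len 7), cursors c1@2 c2@2 c4@4 c3@7, authorship 12.4..3
After op 4 (delete): buffer="sln" (len 3), cursors c1@0 c2@0 c4@1 c3@3, authorship ...
After op 5 (insert('y')): buffer="yysylny" (len 7), cursors c1@2 c2@2 c4@4 c3@7, authorship 12.4..3
Authorship (.=original, N=cursor N): 1 2 . 4 . . 3
Index 0: author = 1

Answer: cursor 1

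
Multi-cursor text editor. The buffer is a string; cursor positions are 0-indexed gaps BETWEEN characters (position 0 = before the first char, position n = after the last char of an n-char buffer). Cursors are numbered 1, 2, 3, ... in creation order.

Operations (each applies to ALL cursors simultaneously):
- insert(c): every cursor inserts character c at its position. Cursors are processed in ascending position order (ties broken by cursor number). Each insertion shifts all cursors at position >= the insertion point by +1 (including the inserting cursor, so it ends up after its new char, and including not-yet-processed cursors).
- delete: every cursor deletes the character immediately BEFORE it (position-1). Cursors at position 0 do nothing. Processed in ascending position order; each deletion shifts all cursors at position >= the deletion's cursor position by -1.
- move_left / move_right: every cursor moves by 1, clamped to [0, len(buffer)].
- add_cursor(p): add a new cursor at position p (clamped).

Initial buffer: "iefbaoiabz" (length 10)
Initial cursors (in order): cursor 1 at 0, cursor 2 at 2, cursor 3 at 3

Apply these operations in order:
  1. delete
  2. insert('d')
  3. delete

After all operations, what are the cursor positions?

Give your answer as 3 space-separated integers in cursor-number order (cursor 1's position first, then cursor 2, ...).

After op 1 (delete): buffer="ibaoiabz" (len 8), cursors c1@0 c2@1 c3@1, authorship ........
After op 2 (insert('d')): buffer="diddbaoiabz" (len 11), cursors c1@1 c2@4 c3@4, authorship 1.23.......
After op 3 (delete): buffer="ibaoiabz" (len 8), cursors c1@0 c2@1 c3@1, authorship ........

Answer: 0 1 1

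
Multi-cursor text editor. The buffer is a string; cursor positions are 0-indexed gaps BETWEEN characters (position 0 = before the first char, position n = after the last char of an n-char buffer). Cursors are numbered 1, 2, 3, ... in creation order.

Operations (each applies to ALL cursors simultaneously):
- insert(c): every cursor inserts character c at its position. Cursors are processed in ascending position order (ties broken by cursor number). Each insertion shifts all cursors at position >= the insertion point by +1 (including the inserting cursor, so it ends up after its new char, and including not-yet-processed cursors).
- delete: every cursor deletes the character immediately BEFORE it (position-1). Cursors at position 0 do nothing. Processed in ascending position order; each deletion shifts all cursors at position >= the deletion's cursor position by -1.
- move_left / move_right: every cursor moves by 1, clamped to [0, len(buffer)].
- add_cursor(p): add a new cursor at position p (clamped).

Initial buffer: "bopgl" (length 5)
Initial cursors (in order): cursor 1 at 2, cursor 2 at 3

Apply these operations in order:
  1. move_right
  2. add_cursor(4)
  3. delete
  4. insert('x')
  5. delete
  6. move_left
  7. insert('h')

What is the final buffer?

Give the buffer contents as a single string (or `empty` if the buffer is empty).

Answer: hhhbl

Derivation:
After op 1 (move_right): buffer="bopgl" (len 5), cursors c1@3 c2@4, authorship .....
After op 2 (add_cursor(4)): buffer="bopgl" (len 5), cursors c1@3 c2@4 c3@4, authorship .....
After op 3 (delete): buffer="bl" (len 2), cursors c1@1 c2@1 c3@1, authorship ..
After op 4 (insert('x')): buffer="bxxxl" (len 5), cursors c1@4 c2@4 c3@4, authorship .123.
After op 5 (delete): buffer="bl" (len 2), cursors c1@1 c2@1 c3@1, authorship ..
After op 6 (move_left): buffer="bl" (len 2), cursors c1@0 c2@0 c3@0, authorship ..
After op 7 (insert('h')): buffer="hhhbl" (len 5), cursors c1@3 c2@3 c3@3, authorship 123..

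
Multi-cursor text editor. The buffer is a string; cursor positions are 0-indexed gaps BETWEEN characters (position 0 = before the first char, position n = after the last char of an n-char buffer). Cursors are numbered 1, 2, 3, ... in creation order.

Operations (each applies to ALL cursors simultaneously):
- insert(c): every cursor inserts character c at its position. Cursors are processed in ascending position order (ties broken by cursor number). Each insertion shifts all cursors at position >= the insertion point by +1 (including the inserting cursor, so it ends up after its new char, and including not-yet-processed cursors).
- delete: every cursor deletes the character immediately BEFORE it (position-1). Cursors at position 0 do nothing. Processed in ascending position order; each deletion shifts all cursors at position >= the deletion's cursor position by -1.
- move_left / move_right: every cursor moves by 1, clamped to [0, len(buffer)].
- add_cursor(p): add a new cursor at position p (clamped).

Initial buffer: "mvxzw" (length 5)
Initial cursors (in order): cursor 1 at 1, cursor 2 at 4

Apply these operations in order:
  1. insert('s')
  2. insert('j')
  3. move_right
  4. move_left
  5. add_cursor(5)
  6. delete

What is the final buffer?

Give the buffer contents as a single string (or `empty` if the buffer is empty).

After op 1 (insert('s')): buffer="msvxzsw" (len 7), cursors c1@2 c2@6, authorship .1...2.
After op 2 (insert('j')): buffer="msjvxzsjw" (len 9), cursors c1@3 c2@8, authorship .11...22.
After op 3 (move_right): buffer="msjvxzsjw" (len 9), cursors c1@4 c2@9, authorship .11...22.
After op 4 (move_left): buffer="msjvxzsjw" (len 9), cursors c1@3 c2@8, authorship .11...22.
After op 5 (add_cursor(5)): buffer="msjvxzsjw" (len 9), cursors c1@3 c3@5 c2@8, authorship .11...22.
After op 6 (delete): buffer="msvzsw" (len 6), cursors c1@2 c3@3 c2@5, authorship .1..2.

Answer: msvzsw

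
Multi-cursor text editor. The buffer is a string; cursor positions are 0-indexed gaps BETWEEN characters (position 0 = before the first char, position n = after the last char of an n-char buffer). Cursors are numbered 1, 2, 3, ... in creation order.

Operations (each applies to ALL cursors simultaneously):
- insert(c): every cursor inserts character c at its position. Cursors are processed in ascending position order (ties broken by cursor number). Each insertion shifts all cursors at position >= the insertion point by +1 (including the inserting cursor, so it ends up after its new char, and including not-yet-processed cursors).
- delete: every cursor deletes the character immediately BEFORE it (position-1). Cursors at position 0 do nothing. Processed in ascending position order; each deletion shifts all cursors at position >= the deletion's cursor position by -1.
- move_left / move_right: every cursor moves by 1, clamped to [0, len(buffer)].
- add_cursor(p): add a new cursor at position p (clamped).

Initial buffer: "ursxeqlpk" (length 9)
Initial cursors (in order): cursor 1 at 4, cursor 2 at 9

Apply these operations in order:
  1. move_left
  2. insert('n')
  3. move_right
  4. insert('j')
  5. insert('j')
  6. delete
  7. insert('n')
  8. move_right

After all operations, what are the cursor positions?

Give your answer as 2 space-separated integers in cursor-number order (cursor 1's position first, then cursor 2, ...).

Answer: 8 15

Derivation:
After op 1 (move_left): buffer="ursxeqlpk" (len 9), cursors c1@3 c2@8, authorship .........
After op 2 (insert('n')): buffer="ursnxeqlpnk" (len 11), cursors c1@4 c2@10, authorship ...1.....2.
After op 3 (move_right): buffer="ursnxeqlpnk" (len 11), cursors c1@5 c2@11, authorship ...1.....2.
After op 4 (insert('j')): buffer="ursnxjeqlpnkj" (len 13), cursors c1@6 c2@13, authorship ...1.1....2.2
After op 5 (insert('j')): buffer="ursnxjjeqlpnkjj" (len 15), cursors c1@7 c2@15, authorship ...1.11....2.22
After op 6 (delete): buffer="ursnxjeqlpnkj" (len 13), cursors c1@6 c2@13, authorship ...1.1....2.2
After op 7 (insert('n')): buffer="ursnxjneqlpnkjn" (len 15), cursors c1@7 c2@15, authorship ...1.11....2.22
After op 8 (move_right): buffer="ursnxjneqlpnkjn" (len 15), cursors c1@8 c2@15, authorship ...1.11....2.22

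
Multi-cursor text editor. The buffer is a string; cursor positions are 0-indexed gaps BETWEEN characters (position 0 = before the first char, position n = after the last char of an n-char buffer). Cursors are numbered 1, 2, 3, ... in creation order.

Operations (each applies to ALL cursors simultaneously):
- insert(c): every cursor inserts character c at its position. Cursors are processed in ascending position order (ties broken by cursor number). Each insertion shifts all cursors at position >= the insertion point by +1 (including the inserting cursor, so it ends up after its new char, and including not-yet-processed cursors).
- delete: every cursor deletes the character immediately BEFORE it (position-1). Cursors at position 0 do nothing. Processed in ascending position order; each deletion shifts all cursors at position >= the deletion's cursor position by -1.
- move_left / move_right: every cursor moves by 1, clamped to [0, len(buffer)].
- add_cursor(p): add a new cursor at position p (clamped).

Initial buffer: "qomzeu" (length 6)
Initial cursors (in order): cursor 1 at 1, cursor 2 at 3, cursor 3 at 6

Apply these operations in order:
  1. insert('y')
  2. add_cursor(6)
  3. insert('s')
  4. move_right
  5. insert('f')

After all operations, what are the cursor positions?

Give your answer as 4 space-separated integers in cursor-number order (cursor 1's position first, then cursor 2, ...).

Answer: 5 10 17 13

Derivation:
After op 1 (insert('y')): buffer="qyomyzeuy" (len 9), cursors c1@2 c2@5 c3@9, authorship .1..2...3
After op 2 (add_cursor(6)): buffer="qyomyzeuy" (len 9), cursors c1@2 c2@5 c4@6 c3@9, authorship .1..2...3
After op 3 (insert('s')): buffer="qysomyszseuys" (len 13), cursors c1@3 c2@7 c4@9 c3@13, authorship .11..22.4..33
After op 4 (move_right): buffer="qysomyszseuys" (len 13), cursors c1@4 c2@8 c4@10 c3@13, authorship .11..22.4..33
After op 5 (insert('f')): buffer="qysofmyszfsefuysf" (len 17), cursors c1@5 c2@10 c4@13 c3@17, authorship .11.1.22.24.4.333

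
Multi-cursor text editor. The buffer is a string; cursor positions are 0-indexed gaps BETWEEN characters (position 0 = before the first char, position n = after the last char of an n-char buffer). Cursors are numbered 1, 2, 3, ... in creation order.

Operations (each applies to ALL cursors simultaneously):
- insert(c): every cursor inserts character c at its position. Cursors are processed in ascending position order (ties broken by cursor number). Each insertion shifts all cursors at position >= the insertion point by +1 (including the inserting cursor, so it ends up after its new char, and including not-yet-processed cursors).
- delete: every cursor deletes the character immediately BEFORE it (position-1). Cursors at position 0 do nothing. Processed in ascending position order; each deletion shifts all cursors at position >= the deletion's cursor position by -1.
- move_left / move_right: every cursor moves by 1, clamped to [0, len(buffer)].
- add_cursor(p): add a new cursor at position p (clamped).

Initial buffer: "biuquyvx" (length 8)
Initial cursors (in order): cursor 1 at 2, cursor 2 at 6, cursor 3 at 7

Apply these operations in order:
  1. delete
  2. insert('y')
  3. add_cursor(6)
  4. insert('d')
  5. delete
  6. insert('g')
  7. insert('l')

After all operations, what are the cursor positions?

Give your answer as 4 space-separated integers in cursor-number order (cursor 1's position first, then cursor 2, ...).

After op 1 (delete): buffer="buqux" (len 5), cursors c1@1 c2@4 c3@4, authorship .....
After op 2 (insert('y')): buffer="byuquyyx" (len 8), cursors c1@2 c2@7 c3@7, authorship .1...23.
After op 3 (add_cursor(6)): buffer="byuquyyx" (len 8), cursors c1@2 c4@6 c2@7 c3@7, authorship .1...23.
After op 4 (insert('d')): buffer="byduquydyddx" (len 12), cursors c1@3 c4@8 c2@11 c3@11, authorship .11...24323.
After op 5 (delete): buffer="byuquyyx" (len 8), cursors c1@2 c4@6 c2@7 c3@7, authorship .1...23.
After op 6 (insert('g')): buffer="byguquygyggx" (len 12), cursors c1@3 c4@8 c2@11 c3@11, authorship .11...24323.
After op 7 (insert('l')): buffer="bygluquyglyggllx" (len 16), cursors c1@4 c4@10 c2@15 c3@15, authorship .111...24432323.

Answer: 4 15 15 10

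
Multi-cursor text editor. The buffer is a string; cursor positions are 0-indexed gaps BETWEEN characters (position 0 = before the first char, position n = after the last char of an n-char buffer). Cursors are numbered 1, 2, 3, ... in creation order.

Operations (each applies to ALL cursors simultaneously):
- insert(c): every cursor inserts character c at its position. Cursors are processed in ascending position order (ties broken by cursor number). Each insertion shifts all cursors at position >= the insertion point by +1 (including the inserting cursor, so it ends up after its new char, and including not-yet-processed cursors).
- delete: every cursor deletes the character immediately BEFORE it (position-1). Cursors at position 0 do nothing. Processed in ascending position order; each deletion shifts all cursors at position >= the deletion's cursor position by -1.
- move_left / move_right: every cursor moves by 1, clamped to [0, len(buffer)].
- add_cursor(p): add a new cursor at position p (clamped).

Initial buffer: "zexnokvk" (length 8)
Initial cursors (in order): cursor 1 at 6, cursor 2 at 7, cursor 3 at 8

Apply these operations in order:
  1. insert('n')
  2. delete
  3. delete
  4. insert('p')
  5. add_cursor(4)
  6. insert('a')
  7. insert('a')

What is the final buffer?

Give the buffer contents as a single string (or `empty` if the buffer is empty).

After op 1 (insert('n')): buffer="zexnoknvnkn" (len 11), cursors c1@7 c2@9 c3@11, authorship ......1.2.3
After op 2 (delete): buffer="zexnokvk" (len 8), cursors c1@6 c2@7 c3@8, authorship ........
After op 3 (delete): buffer="zexno" (len 5), cursors c1@5 c2@5 c3@5, authorship .....
After op 4 (insert('p')): buffer="zexnoppp" (len 8), cursors c1@8 c2@8 c3@8, authorship .....123
After op 5 (add_cursor(4)): buffer="zexnoppp" (len 8), cursors c4@4 c1@8 c2@8 c3@8, authorship .....123
After op 6 (insert('a')): buffer="zexnaopppaaa" (len 12), cursors c4@5 c1@12 c2@12 c3@12, authorship ....4.123123
After op 7 (insert('a')): buffer="zexnaaopppaaaaaa" (len 16), cursors c4@6 c1@16 c2@16 c3@16, authorship ....44.123123123

Answer: zexnaaopppaaaaaa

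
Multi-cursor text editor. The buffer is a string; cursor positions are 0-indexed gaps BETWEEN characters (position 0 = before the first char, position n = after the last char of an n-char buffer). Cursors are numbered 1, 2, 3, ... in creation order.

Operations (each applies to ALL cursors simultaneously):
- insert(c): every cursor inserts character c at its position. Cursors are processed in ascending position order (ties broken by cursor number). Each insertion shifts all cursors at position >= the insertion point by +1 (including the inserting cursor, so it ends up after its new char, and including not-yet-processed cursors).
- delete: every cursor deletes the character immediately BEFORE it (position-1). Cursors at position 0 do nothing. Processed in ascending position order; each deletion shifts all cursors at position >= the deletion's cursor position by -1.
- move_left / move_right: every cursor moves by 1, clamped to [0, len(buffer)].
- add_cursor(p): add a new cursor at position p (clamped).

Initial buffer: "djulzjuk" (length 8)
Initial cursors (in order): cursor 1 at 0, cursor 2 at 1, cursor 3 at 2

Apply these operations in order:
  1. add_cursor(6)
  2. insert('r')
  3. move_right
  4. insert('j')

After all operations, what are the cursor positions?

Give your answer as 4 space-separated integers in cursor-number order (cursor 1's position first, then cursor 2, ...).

After op 1 (add_cursor(6)): buffer="djulzjuk" (len 8), cursors c1@0 c2@1 c3@2 c4@6, authorship ........
After op 2 (insert('r')): buffer="rdrjrulzjruk" (len 12), cursors c1@1 c2@3 c3@5 c4@10, authorship 1.2.3....4..
After op 3 (move_right): buffer="rdrjrulzjruk" (len 12), cursors c1@2 c2@4 c3@6 c4@11, authorship 1.2.3....4..
After op 4 (insert('j')): buffer="rdjrjjrujlzjrujk" (len 16), cursors c1@3 c2@6 c3@9 c4@15, authorship 1.12.23.3...4.4.

Answer: 3 6 9 15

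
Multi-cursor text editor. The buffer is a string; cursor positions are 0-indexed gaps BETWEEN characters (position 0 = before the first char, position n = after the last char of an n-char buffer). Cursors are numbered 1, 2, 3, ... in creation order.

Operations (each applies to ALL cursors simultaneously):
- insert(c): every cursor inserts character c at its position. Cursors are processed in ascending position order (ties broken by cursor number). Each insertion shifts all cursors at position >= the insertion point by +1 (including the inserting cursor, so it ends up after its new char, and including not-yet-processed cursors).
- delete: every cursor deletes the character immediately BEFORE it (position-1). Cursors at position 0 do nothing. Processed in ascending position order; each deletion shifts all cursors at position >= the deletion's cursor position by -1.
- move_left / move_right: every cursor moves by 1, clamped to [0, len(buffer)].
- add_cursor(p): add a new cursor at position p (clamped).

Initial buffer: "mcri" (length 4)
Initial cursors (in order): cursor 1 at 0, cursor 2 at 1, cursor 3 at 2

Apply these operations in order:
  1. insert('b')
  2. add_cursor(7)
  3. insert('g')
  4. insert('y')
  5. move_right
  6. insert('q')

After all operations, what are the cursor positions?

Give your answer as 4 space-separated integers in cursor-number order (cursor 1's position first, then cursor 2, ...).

After op 1 (insert('b')): buffer="bmbcbri" (len 7), cursors c1@1 c2@3 c3@5, authorship 1.2.3..
After op 2 (add_cursor(7)): buffer="bmbcbri" (len 7), cursors c1@1 c2@3 c3@5 c4@7, authorship 1.2.3..
After op 3 (insert('g')): buffer="bgmbgcbgrig" (len 11), cursors c1@2 c2@5 c3@8 c4@11, authorship 11.22.33..4
After op 4 (insert('y')): buffer="bgymbgycbgyrigy" (len 15), cursors c1@3 c2@7 c3@11 c4@15, authorship 111.222.333..44
After op 5 (move_right): buffer="bgymbgycbgyrigy" (len 15), cursors c1@4 c2@8 c3@12 c4@15, authorship 111.222.333..44
After op 6 (insert('q')): buffer="bgymqbgycqbgyrqigyq" (len 19), cursors c1@5 c2@10 c3@15 c4@19, authorship 111.1222.2333.3.444

Answer: 5 10 15 19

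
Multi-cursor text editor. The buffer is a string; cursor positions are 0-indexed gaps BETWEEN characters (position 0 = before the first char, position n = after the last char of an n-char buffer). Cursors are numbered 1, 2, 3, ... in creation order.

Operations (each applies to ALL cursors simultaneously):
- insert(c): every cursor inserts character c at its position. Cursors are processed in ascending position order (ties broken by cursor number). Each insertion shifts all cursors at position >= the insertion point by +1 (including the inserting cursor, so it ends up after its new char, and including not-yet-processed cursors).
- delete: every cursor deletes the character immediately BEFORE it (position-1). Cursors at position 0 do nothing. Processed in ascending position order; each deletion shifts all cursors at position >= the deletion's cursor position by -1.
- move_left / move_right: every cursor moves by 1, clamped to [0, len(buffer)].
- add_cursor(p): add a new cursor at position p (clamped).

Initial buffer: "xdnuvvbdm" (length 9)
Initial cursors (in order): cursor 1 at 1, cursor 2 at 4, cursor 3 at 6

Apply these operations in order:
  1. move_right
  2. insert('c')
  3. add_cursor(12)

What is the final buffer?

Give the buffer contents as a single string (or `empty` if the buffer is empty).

Answer: xdcnuvcvbcdm

Derivation:
After op 1 (move_right): buffer="xdnuvvbdm" (len 9), cursors c1@2 c2@5 c3@7, authorship .........
After op 2 (insert('c')): buffer="xdcnuvcvbcdm" (len 12), cursors c1@3 c2@7 c3@10, authorship ..1...2..3..
After op 3 (add_cursor(12)): buffer="xdcnuvcvbcdm" (len 12), cursors c1@3 c2@7 c3@10 c4@12, authorship ..1...2..3..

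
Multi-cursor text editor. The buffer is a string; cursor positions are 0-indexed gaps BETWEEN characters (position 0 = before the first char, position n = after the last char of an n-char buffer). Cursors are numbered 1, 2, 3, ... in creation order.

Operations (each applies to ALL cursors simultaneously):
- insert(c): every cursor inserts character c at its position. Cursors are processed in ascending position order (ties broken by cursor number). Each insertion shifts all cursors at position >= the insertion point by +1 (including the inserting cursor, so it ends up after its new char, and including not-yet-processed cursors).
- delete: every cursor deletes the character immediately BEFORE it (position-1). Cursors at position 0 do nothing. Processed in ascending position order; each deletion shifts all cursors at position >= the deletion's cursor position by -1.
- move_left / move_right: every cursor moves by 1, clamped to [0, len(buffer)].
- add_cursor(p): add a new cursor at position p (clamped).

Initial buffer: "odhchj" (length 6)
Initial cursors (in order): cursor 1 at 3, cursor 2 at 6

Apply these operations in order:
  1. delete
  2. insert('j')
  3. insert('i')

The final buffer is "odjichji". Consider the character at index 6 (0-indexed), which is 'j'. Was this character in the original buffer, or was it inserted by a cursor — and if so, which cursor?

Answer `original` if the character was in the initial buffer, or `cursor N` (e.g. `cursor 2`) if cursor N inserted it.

After op 1 (delete): buffer="odch" (len 4), cursors c1@2 c2@4, authorship ....
After op 2 (insert('j')): buffer="odjchj" (len 6), cursors c1@3 c2@6, authorship ..1..2
After op 3 (insert('i')): buffer="odjichji" (len 8), cursors c1@4 c2@8, authorship ..11..22
Authorship (.=original, N=cursor N): . . 1 1 . . 2 2
Index 6: author = 2

Answer: cursor 2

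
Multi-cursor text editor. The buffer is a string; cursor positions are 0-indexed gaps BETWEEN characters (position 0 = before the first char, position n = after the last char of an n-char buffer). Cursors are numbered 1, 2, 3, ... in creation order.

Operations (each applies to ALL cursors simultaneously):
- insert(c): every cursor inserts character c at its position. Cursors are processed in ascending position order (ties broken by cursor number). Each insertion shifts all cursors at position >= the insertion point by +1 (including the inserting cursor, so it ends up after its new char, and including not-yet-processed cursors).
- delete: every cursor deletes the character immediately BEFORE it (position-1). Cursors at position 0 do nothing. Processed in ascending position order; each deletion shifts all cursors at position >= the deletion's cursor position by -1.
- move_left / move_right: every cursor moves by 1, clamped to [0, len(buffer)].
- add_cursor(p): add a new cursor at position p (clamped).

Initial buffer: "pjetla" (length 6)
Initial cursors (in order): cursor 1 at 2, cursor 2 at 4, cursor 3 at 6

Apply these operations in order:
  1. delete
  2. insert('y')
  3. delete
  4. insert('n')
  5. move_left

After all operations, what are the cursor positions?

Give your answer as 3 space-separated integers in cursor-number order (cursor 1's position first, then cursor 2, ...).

After op 1 (delete): buffer="pel" (len 3), cursors c1@1 c2@2 c3@3, authorship ...
After op 2 (insert('y')): buffer="pyeyly" (len 6), cursors c1@2 c2@4 c3@6, authorship .1.2.3
After op 3 (delete): buffer="pel" (len 3), cursors c1@1 c2@2 c3@3, authorship ...
After op 4 (insert('n')): buffer="pnenln" (len 6), cursors c1@2 c2@4 c3@6, authorship .1.2.3
After op 5 (move_left): buffer="pnenln" (len 6), cursors c1@1 c2@3 c3@5, authorship .1.2.3

Answer: 1 3 5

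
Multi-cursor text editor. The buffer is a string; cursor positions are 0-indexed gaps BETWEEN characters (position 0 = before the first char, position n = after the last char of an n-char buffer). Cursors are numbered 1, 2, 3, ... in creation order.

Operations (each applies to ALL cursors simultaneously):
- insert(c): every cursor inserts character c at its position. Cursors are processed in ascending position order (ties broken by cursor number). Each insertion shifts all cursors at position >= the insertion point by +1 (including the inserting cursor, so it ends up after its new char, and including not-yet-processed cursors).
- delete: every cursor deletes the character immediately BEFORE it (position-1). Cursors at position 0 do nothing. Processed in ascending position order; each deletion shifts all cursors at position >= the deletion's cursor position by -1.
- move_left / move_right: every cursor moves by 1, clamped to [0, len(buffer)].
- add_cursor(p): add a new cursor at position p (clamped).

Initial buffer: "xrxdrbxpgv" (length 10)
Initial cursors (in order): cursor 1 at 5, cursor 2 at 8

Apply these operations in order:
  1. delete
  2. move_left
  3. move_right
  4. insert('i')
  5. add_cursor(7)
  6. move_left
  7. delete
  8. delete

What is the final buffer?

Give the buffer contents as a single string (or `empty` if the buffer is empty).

After op 1 (delete): buffer="xrxdbxgv" (len 8), cursors c1@4 c2@6, authorship ........
After op 2 (move_left): buffer="xrxdbxgv" (len 8), cursors c1@3 c2@5, authorship ........
After op 3 (move_right): buffer="xrxdbxgv" (len 8), cursors c1@4 c2@6, authorship ........
After op 4 (insert('i')): buffer="xrxdibxigv" (len 10), cursors c1@5 c2@8, authorship ....1..2..
After op 5 (add_cursor(7)): buffer="xrxdibxigv" (len 10), cursors c1@5 c3@7 c2@8, authorship ....1..2..
After op 6 (move_left): buffer="xrxdibxigv" (len 10), cursors c1@4 c3@6 c2@7, authorship ....1..2..
After op 7 (delete): buffer="xrxiigv" (len 7), cursors c1@3 c2@4 c3@4, authorship ...12..
After op 8 (delete): buffer="xigv" (len 4), cursors c1@1 c2@1 c3@1, authorship .2..

Answer: xigv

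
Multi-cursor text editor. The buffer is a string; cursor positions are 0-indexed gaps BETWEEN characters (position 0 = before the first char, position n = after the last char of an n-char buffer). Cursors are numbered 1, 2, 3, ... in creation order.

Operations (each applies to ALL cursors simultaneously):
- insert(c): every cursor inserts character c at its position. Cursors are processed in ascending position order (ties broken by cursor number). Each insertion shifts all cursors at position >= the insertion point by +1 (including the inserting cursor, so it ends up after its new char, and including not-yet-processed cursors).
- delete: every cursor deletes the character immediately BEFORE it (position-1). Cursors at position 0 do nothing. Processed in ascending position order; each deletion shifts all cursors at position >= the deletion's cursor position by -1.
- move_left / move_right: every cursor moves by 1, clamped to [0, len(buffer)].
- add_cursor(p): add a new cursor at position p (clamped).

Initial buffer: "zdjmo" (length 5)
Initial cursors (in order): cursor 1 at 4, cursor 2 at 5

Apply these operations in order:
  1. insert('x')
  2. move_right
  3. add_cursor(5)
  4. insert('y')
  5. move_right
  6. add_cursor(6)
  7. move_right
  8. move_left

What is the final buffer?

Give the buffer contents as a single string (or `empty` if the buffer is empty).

After op 1 (insert('x')): buffer="zdjmxox" (len 7), cursors c1@5 c2@7, authorship ....1.2
After op 2 (move_right): buffer="zdjmxox" (len 7), cursors c1@6 c2@7, authorship ....1.2
After op 3 (add_cursor(5)): buffer="zdjmxox" (len 7), cursors c3@5 c1@6 c2@7, authorship ....1.2
After op 4 (insert('y')): buffer="zdjmxyoyxy" (len 10), cursors c3@6 c1@8 c2@10, authorship ....13.122
After op 5 (move_right): buffer="zdjmxyoyxy" (len 10), cursors c3@7 c1@9 c2@10, authorship ....13.122
After op 6 (add_cursor(6)): buffer="zdjmxyoyxy" (len 10), cursors c4@6 c3@7 c1@9 c2@10, authorship ....13.122
After op 7 (move_right): buffer="zdjmxyoyxy" (len 10), cursors c4@7 c3@8 c1@10 c2@10, authorship ....13.122
After op 8 (move_left): buffer="zdjmxyoyxy" (len 10), cursors c4@6 c3@7 c1@9 c2@9, authorship ....13.122

Answer: zdjmxyoyxy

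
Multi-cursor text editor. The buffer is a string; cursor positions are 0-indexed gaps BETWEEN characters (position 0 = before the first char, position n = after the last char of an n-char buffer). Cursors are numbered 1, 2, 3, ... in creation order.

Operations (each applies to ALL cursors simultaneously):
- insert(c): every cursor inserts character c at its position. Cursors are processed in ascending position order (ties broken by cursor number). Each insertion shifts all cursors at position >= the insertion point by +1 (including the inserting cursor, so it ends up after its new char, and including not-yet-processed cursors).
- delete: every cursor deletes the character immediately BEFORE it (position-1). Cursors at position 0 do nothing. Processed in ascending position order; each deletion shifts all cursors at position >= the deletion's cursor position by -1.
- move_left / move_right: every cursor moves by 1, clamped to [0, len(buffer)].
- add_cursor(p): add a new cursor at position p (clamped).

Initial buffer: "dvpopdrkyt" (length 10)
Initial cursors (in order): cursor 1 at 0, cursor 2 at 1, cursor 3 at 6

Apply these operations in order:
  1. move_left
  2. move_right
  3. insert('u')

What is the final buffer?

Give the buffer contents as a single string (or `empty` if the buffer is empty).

After op 1 (move_left): buffer="dvpopdrkyt" (len 10), cursors c1@0 c2@0 c3@5, authorship ..........
After op 2 (move_right): buffer="dvpopdrkyt" (len 10), cursors c1@1 c2@1 c3@6, authorship ..........
After op 3 (insert('u')): buffer="duuvpopdurkyt" (len 13), cursors c1@3 c2@3 c3@9, authorship .12.....3....

Answer: duuvpopdurkyt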